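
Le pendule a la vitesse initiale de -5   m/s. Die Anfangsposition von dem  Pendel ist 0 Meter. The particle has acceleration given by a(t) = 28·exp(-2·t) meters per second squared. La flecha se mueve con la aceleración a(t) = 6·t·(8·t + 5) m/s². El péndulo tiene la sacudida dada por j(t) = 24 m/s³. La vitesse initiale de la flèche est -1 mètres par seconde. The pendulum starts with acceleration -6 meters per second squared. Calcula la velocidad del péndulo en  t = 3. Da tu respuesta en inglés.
Starting from jerk j(t) = 24, we take 2 integrals. Integrating jerk and using the initial condition a(0) = -6, we get a(t) = 24·t - 6. The integral of acceleration is velocity. Using v(0) = -5, we get v(t) = 12·t^2 - 6·t - 5. We have velocity v(t) = 12·t^2 - 6·t - 5. Substituting t = 3: v(3) = 85.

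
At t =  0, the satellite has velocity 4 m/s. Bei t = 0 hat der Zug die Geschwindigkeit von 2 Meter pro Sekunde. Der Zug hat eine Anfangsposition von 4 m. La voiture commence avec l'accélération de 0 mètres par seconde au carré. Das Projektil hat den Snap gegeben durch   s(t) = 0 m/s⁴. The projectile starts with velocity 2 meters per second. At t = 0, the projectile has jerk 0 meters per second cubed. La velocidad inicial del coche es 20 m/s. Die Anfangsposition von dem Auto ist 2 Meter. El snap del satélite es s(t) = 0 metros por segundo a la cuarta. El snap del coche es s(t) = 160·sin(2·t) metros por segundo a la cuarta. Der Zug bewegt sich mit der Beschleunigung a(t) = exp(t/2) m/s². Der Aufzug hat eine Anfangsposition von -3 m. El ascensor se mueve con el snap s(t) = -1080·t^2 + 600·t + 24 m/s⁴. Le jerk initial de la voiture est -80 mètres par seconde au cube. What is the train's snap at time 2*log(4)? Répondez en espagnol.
Para resolver esto, necesitamos tomar 2 derivadas de nuestra ecuación de la aceleración a(t) = exp(t/2). Tomando d/dt de a(t), encontramos j(t) = exp(t/2)/2. La derivada de la sacudida da el snap: s(t) = exp(t/2)/4. Usando s(t) = exp(t/2)/4 y sustituyendo t = 2*log(4), encontramos s = 1.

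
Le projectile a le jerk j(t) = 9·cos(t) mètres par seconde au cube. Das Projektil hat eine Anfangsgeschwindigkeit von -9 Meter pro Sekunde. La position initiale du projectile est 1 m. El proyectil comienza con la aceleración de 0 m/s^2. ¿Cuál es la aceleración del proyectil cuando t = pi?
Debemos encontrar la antiderivada de nuestra ecuación de la sacudida j(t) = 9·cos(t) 1 vez. La integral de la sacudida, con a(0) = 0, da la aceleración: a(t) = 9·sin(t). Tenemos la aceleración a(t) = 9·sin(t). Sustituyendo t = pi: a(pi) = 0.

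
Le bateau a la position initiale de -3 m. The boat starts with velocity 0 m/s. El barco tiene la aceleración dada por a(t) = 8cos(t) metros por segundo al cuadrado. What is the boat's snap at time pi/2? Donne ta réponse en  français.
En partant de l'accélération a(t) = 8·cos(t), nous prenons 2 dérivées. En prenant d/dt de a(t), nous trouvons j(t) = -8·sin(t). La dérivée du jerk donne le snap: s(t) = -8·cos(t). En utilisant s(t) = -8·cos(t) et en substituant t = pi/2, nous trouvons s = 0.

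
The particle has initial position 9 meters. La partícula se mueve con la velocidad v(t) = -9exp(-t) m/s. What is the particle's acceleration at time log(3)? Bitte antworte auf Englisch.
Starting from velocity v(t) = -9·exp(-t), we take 1 derivative. The derivative of velocity gives acceleration: a(t) = 9·exp(-t). We have acceleration a(t) = 9·exp(-t). Substituting t = log(3): a(log(3)) = 3.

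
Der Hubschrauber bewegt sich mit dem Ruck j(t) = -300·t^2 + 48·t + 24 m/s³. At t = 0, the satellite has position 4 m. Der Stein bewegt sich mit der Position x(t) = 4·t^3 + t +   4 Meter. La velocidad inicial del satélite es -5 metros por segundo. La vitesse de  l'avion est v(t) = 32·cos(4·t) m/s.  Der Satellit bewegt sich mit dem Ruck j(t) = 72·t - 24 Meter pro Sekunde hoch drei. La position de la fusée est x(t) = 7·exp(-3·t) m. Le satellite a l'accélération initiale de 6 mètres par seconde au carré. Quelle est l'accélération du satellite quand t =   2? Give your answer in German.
Ausgehend von dem Ruck j(t) = 72·t - 24, nehmen wir 1 Integral. Durch Integration von dem Ruck und Verwendung der Anfangsbedingung a(0) = 6, erhalten wir a(t) = 36·t^2 - 24·t + 6. Aus der Gleichung für die Beschleunigung a(t) = 36·t^2 - 24·t + 6, setzen wir t = 2 ein und erhalten a = 102.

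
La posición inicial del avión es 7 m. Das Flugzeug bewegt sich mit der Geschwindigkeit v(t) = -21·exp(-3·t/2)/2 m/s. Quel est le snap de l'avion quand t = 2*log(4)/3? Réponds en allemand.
Um dies zu lösen, müssen wir 3 Ableitungen unserer Gleichung für die Geschwindigkeit v(t) = -21·exp(-3·t/2)/2 nehmen. Die Ableitung von der Geschwindigkeit ergibt die Beschleunigung: a(t) = 63·exp(-3·t/2)/4. Die Ableitung von der Beschleunigung ergibt den Ruck: j(t) = -189·exp(-3·t/2)/8. Die Ableitung von dem Ruck ergibt den Snap: s(t) = 567·exp(-3·t/2)/16. Mit s(t) = 567·exp(-3·t/2)/16 und Einsetzen von t = 2*log(4)/3, finden wir s = 567/64.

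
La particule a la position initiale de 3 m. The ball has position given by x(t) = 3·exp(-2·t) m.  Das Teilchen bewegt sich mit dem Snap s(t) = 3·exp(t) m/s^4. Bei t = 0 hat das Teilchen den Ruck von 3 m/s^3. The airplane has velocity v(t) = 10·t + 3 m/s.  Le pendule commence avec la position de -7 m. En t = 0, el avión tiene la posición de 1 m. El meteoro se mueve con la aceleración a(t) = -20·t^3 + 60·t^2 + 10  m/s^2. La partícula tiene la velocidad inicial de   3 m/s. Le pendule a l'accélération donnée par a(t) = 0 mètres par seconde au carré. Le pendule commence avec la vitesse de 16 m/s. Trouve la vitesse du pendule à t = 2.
Pour résoudre ceci, nous devons prendre 1 primitive de notre équation de l'accélération a(t) = 0. En intégrant l'accélération et en utilisant la condition initiale v(0) = 16, nous obtenons v(t) = 16. En utilisant v(t) = 16 et en substituant t = 2, nous trouvons v = 16.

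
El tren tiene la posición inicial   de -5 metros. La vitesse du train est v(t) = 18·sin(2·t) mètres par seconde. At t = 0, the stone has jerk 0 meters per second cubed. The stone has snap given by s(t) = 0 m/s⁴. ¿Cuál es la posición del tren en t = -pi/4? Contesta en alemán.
Wir müssen die Stammfunktion unserer Gleichung für die Geschwindigkeit v(t) = 18·sin(2·t) 1-mal finden. Mit ∫v(t)dt und Anwendung von x(0) = -5, finden wir x(t) = 4 - 9·cos(2·t). Aus der Gleichung für die Position x(t) = 4 - 9·cos(2·t), setzen wir t = -pi/4 ein und erhalten x = 4.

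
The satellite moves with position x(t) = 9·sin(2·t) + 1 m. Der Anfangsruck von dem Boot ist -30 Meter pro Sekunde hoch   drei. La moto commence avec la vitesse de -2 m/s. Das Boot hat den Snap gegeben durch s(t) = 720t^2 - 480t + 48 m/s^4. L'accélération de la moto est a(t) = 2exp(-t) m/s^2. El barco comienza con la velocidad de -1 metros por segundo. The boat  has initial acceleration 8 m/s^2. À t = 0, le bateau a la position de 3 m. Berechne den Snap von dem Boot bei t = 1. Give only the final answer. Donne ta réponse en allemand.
s(1) = 288.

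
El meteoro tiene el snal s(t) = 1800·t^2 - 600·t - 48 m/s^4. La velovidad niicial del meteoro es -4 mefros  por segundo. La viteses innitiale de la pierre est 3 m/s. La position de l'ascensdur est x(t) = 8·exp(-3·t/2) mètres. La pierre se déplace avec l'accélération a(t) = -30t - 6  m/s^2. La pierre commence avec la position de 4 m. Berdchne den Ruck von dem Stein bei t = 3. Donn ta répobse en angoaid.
Starting from acceleration a(t) = -30·t - 6, we take 1 derivative. Taking d/dt of a(t), we find j(t) = -30. Using j(t) = -30 and substituting t = 3, we find j = -30.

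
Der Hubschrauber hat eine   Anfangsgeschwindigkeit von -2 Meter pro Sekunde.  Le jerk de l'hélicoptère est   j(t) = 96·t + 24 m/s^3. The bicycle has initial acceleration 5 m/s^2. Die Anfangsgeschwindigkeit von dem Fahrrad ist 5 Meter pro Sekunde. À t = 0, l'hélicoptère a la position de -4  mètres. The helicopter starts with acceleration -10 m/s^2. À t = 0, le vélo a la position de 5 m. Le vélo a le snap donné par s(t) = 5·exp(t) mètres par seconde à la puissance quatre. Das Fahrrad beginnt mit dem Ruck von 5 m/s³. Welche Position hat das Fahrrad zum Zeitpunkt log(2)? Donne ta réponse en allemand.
Ausgehend von dem Snap s(t) = 5·exp(t), nehmen wir 4 Integrale. Durch Integration von dem Snap und Verwendung der Anfangsbedingung j(0) = 5, erhalten wir j(t) = 5·exp(t). Die Stammfunktion von dem Ruck, mit a(0) = 5, ergibt die Beschleunigung: a(t) = 5·exp(t). Mit ∫a(t)dt und Anwendung von v(0) = 5, finden wir v(t) = 5·exp(t). Das Integral von der Geschwindigkeit, mit x(0) = 5, ergibt die Position: x(t) = 5·exp(t). Mit x(t) = 5·exp(t) und Einsetzen von t = log(2), finden wir x = 10.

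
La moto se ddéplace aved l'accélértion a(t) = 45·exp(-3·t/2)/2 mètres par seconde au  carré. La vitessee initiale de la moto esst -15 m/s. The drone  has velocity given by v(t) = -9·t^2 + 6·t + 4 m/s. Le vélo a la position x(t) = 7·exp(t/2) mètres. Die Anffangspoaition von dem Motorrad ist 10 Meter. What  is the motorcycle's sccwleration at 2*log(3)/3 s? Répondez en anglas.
Using a(t) = 45·exp(-3·t/2)/2 and substituting t = 2*log(3)/3, we find a = 15/2.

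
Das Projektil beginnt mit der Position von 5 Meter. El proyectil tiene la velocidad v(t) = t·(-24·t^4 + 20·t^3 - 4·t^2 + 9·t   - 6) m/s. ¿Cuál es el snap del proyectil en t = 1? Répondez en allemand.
Ausgehend von der Geschwindigkeit v(t) = t·(-24·t^4 + 20·t^3 - 4·t^2 + 9·t - 6), nehmen wir 3 Ableitungen. Durch Ableiten von der Geschwindigkeit erhalten wir die Beschleunigung: a(t) = -24·t^4 + 20·t^3 - 4·t^2 + t·(-96·t^3 + 60·t^2 - 8·t + 9) + 9·t - 6. Durch Ableiten von der Beschleunigung erhalten wir den Ruck: j(t) = -192·t^3 + 120·t^2 + t·(-288·t^2 + 120·t - 8) - 16·t + 18. Die Ableitung von dem Ruck ergibt den Snap: s(t) = -864·t^2 + t·(120 - 576·t) + 360·t - 24. Mit s(t) = -864·t^2 + t·(120 - 576·t) + 360·t - 24 und Einsetzen von t = 1, finden wir s = -984.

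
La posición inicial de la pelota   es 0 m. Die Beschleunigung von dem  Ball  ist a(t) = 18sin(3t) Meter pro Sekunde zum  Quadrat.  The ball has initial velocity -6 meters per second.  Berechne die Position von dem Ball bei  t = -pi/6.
Um dies zu lösen, müssen wir 2 Stammfunktionen unserer Gleichung für die Beschleunigung a(t) = 18·sin(3·t) finden. Die Stammfunktion von der Beschleunigung ist die Geschwindigkeit. Mit v(0) = -6 erhalten wir v(t) = -6·cos(3·t). Das Integral von der Geschwindigkeit ist die Position. Mit x(0) = 0 erhalten wir x(t) = -2·sin(3·t). Wir haben die Position x(t) = -2·sin(3·t). Durch Einsetzen von t = -pi/6: x(-pi/6) = 2.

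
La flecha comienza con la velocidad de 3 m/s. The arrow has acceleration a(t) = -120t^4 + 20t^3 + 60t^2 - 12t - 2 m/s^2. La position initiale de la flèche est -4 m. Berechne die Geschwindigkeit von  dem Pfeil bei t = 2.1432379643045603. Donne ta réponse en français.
Pour résoudre ceci, nous devons prendre 1 primitive de notre équation de l'accélération a(t) = -120·t^4 + 20·t^3 + 60·t^2 - 12·t - 2. En prenant ∫a(t)dt et en appliquant v(0) = 3, nous trouvons v(t) = -24·t^5 + 5·t^4 + 20·t^3 - 6·t^2 - 2·t + 3. En utilisant v(t) = -24·t^5 + 5·t^4 + 20·t^3 - 6·t^2 - 2·t + 3 et en substituant t = 2.1432379643045603, nous trouvons v = -811.783065283757.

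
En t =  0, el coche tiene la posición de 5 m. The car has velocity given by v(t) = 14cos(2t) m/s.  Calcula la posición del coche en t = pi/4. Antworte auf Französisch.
Nous devons intégrer notre équation de la vitesse v(t) = 14·cos(2·t) 1 fois. L'intégrale de la vitesse est la position. En utilisant x(0) = 5, nous obtenons x(t) = 7·sin(2·t) + 5. De l'équation de la position x(t) = 7·sin(2·t) + 5, nous substituons t = pi/4 pour obtenir x = 12.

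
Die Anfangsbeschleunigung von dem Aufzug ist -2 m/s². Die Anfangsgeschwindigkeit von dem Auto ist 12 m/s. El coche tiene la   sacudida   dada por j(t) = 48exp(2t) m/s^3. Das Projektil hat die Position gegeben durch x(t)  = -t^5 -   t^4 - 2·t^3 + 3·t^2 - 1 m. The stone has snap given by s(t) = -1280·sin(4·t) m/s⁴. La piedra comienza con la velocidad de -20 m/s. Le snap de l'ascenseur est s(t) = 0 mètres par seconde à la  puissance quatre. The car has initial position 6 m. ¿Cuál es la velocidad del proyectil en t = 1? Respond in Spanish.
Partiendo de la posición x(t) = -t^5 - t^4 - 2·t^3 + 3·t^2 - 1, tomamos 1 derivada. Derivando la posición, obtenemos la velocidad: v(t) = -5·t^4 - 4·t^3 - 6·t^2 + 6·t. Tenemos la velocidad v(t) = -5·t^4 - 4·t^3 - 6·t^2 + 6·t. Sustituyendo t = 1: v(1) = -9.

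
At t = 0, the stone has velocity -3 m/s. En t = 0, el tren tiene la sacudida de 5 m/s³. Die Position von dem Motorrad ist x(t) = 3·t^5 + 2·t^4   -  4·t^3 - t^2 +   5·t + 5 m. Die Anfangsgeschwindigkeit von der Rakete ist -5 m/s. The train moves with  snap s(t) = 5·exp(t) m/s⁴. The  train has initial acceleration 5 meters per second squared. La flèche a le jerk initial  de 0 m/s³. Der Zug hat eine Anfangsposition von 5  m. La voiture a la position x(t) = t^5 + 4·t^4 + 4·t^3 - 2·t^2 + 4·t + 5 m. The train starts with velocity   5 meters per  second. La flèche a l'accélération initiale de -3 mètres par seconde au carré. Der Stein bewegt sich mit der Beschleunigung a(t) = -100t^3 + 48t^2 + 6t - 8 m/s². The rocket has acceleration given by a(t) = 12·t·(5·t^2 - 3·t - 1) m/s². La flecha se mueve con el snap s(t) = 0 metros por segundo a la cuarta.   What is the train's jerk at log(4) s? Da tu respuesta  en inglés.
We must find the integral of our snap equation s(t) = 5·exp(t) 1 time. Finding the antiderivative of s(t) and using j(0) = 5: j(t) = 5·exp(t). We have jerk j(t) = 5·exp(t). Substituting t = log(4): j(log(4)) = 20.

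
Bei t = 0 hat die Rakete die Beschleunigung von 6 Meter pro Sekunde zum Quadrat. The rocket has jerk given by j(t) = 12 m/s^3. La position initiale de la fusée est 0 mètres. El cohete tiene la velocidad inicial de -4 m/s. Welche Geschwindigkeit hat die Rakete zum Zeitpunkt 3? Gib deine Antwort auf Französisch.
Pour résoudre ceci, nous devons prendre 2 primitives de notre équation du jerk j(t) = 12. En prenant ∫j(t)dt et en appliquant a(0) = 6, nous trouvons a(t) = 12·t + 6. En intégrant l'accélération et en utilisant la condition initiale v(0) = -4, nous obtenons v(t) = 6·t^2 + 6·t - 4. Nous avons la vitesse v(t) = 6·t^2 + 6·t - 4. En substituant t = 3: v(3) = 68.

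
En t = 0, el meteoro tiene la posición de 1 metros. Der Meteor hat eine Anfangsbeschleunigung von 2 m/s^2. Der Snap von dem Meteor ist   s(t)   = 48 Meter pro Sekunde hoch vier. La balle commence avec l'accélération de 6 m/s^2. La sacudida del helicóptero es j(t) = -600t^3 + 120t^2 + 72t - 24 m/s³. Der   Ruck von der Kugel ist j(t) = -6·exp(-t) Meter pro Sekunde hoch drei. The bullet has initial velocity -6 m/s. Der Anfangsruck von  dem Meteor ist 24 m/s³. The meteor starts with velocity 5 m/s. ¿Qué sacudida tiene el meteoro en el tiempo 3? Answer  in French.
Pour résoudre ceci, nous devons prendre 1 intégrale de notre équation du snap s(t) = 48. L'intégrale du snap est le jerk. En utilisant j(0) = 24, nous obtenons j(t) = 48·t + 24. Nous avons le jerk j(t) = 48·t + 24. En substituant t = 3: j(3) = 168.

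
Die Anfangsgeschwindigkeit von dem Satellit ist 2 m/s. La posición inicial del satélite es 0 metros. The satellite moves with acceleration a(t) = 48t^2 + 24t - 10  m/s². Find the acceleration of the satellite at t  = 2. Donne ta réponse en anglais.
From the given acceleration equation a(t) = 48·t^2 + 24·t - 10, we substitute t = 2 to get a = 230.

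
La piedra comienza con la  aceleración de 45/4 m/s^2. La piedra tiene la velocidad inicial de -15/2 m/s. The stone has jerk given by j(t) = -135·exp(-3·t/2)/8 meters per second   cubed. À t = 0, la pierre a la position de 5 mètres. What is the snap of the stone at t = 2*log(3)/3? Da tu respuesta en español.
Para resolver esto, necesitamos tomar 1 derivada de nuestra ecuación de la sacudida j(t) = -135·exp(-3·t/2)/8. Derivando la sacudida, obtenemos el snap: s(t) = 405·exp(-3·t/2)/16. Usando s(t) = 405·exp(-3·t/2)/16 y sustituyendo t = 2*log(3)/3, encontramos s = 135/16.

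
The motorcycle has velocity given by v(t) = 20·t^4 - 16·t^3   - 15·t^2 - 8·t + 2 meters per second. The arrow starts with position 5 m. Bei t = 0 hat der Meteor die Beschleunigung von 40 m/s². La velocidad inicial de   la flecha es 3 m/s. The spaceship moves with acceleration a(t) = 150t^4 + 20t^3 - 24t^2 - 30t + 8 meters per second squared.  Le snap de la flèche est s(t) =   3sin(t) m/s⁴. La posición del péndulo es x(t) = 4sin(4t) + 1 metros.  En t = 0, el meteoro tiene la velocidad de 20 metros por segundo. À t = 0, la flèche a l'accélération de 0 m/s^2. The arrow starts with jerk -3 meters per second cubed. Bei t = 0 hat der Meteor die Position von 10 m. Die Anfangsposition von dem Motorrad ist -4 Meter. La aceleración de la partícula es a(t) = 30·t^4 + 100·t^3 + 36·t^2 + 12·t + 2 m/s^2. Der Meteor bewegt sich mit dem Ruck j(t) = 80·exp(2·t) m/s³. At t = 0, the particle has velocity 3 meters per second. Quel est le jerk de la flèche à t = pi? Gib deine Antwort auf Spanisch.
Para resolver esto, necesitamos tomar 1 antiderivada de nuestra ecuación del snap s(t) = 3·sin(t). La antiderivada del snap es la sacudida. Usando j(0) = -3, obtenemos j(t) = -3·cos(t). De la ecuación de la sacudida j(t) = -3·cos(t), sustituimos t = pi para obtener j = 3.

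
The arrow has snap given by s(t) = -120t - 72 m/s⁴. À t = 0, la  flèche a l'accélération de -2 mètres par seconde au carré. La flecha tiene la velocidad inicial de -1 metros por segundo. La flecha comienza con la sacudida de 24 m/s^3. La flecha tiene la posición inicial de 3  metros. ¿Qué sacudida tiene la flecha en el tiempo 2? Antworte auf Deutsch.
Wir müssen unsere Gleichung für den Snap s(t) = -120·t - 72 1-mal integrieren. Durch Integration von dem Snap und Verwendung der Anfangsbedingung j(0) = 24, erhalten wir j(t) = -60·t^2 - 72·t + 24. Mit j(t) = -60·t^2 - 72·t + 24 und Einsetzen von t = 2, finden wir j = -360.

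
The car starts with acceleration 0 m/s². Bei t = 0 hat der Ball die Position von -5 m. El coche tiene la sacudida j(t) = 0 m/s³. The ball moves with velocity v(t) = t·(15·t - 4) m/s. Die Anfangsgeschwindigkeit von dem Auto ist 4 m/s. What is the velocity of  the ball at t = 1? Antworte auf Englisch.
From the given velocity equation v(t) = t·(15·t - 4), we substitute t = 1 to get v = 11.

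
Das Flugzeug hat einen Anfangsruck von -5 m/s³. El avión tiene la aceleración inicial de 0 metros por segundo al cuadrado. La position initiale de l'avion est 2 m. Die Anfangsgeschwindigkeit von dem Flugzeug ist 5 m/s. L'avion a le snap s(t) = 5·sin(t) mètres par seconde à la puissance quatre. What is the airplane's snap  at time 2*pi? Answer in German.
Aus der Gleichung für den Snap s(t) = 5·sin(t), setzen wir t = 2*pi ein und erhalten s = 0.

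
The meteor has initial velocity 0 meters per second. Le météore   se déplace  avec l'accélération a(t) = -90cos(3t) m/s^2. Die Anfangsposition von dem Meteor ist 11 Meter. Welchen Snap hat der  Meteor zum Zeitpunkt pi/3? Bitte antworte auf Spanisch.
Para resolver esto, necesitamos tomar 2 derivadas de nuestra ecuación de la aceleración a(t) = -90·cos(3·t). Derivando la aceleración, obtenemos la sacudida: j(t) = 270·sin(3·t). La derivada de la sacudida da el snap: s(t) = 810·cos(3·t). Tenemos el snap s(t) = 810·cos(3·t). Sustituyendo t = pi/3: s(pi/3) = -810.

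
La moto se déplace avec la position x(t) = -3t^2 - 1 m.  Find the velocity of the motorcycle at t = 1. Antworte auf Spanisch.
Para resolver esto, necesitamos tomar 1 derivada de nuestra ecuación de la posición x(t) = -3·t^2 - 1. Tomando d/dt de x(t), encontramos v(t) = -6·t. Tenemos la velocidad v(t) = -6·t. Sustituyendo t = 1: v(1) = -6.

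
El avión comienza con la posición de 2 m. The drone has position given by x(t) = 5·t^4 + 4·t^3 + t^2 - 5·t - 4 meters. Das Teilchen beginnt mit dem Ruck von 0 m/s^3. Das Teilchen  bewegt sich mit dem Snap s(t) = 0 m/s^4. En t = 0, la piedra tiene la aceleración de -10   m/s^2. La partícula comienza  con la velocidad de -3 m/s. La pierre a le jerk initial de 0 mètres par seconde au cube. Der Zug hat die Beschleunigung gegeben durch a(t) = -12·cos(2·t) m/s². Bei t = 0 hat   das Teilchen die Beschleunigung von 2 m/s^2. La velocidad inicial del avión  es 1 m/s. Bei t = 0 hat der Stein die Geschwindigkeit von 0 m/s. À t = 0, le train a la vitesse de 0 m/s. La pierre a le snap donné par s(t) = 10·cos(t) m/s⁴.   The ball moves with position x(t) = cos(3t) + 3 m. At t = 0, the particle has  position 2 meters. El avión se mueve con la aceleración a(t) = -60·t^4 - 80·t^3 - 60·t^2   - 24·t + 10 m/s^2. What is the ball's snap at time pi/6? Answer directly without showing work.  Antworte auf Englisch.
At t = pi/6, s = 0.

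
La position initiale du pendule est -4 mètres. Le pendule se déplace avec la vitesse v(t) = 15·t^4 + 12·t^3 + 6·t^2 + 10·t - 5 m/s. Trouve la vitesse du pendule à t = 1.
En utilisant v(t) = 15·t^4 + 12·t^3 + 6·t^2 + 10·t - 5 et en substituant t = 1, nous trouvons v = 38.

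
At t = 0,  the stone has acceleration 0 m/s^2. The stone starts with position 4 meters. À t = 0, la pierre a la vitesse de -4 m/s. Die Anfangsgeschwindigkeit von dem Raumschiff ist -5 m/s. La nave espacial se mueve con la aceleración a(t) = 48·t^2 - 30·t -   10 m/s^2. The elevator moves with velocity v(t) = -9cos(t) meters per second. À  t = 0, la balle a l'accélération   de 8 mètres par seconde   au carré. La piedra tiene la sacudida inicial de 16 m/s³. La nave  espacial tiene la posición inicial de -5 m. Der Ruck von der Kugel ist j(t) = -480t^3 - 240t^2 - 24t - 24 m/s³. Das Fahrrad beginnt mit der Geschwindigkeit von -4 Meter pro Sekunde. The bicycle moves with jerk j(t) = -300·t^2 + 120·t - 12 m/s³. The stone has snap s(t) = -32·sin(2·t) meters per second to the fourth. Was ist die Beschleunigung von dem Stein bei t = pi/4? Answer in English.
Starting from snap s(t) = -32·sin(2·t), we take 2 antiderivatives. The integral of snap is jerk. Using j(0) = 16, we get j(t) = 16·cos(2·t). The antiderivative of jerk is acceleration. Using a(0) = 0, we get a(t) = 8·sin(2·t). Using a(t) = 8·sin(2·t) and substituting t = pi/4, we find a = 8.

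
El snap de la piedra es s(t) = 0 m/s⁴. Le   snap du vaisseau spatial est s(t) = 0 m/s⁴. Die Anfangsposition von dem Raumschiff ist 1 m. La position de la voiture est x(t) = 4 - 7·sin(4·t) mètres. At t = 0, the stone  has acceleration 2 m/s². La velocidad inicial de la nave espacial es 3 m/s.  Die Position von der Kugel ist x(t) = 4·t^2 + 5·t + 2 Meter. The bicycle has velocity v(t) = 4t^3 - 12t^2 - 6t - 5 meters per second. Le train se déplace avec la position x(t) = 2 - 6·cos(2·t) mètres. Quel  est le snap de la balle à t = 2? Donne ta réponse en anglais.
We must differentiate our position equation x(t) = 4·t^2 + 5·t + 2 4 times. Differentiating position, we get velocity: v(t) = 8·t + 5. The derivative of velocity gives acceleration: a(t) = 8. Differentiating acceleration, we get jerk: j(t) = 0. Differentiating jerk, we get snap: s(t) = 0. We have snap s(t) = 0. Substituting t = 2: s(2) = 0.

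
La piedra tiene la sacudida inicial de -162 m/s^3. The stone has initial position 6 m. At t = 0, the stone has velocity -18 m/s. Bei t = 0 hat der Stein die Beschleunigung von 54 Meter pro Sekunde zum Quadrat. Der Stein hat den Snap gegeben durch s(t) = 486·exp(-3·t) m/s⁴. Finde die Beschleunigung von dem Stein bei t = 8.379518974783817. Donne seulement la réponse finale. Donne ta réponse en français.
La réponse est 6.52915839512693E-10.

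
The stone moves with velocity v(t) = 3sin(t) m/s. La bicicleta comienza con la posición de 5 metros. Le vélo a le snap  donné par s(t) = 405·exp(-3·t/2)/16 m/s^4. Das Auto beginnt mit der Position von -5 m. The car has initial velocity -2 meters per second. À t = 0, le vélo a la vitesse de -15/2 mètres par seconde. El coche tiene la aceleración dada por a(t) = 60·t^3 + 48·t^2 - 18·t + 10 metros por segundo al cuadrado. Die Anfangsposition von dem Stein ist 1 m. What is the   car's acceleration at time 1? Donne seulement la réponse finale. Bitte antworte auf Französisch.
À t = 1, a = 100.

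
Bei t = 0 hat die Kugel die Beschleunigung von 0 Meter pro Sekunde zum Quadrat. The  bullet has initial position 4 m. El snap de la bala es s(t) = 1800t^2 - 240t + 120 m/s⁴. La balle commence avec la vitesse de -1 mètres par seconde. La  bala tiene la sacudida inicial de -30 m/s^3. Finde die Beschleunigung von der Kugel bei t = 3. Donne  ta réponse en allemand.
Ausgehend von dem Snap s(t) = 1800·t^2 - 240·t + 120, nehmen wir 2 Stammfunktionen. Mit ∫s(t)dt und Anwendung von j(0) = -30, finden wir j(t) = 600·t^3 - 120·t^2 + 120·t - 30. Mit ∫j(t)dt und Anwendung von a(0) = 0, finden wir a(t) = 10·t·(15·t^3 - 4·t^2 + 6·t - 3). Wir haben die Beschleunigung a(t) = 10·t·(15·t^3 - 4·t^2 + 6·t - 3). Durch Einsetzen von t = 3: a(3) = 11520.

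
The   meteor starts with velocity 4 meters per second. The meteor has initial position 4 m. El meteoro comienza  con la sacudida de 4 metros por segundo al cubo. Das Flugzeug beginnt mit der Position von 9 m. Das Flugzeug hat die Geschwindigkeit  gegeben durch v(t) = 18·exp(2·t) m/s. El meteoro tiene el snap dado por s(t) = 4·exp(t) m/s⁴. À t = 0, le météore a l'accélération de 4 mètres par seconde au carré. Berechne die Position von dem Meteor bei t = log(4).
Wir müssen die Stammfunktion unserer Gleichung für den Snap s(t) = 4·exp(t) 4-mal finden. Durch Integration von dem Snap und Verwendung der Anfangsbedingung j(0) = 4, erhalten wir j(t) = 4·exp(t). Mit ∫j(t)dt und Anwendung von a(0) = 4, finden wir a(t) = 4·exp(t). Die Stammfunktion von der Beschleunigung ist die Geschwindigkeit. Mit v(0) = 4 erhalten wir v(t) = 4·exp(t). Mit ∫v(t)dt und Anwendung von x(0) = 4, finden wir x(t) = 4·exp(t). Wir haben die Position x(t) = 4·exp(t). Durch Einsetzen von t = log(4): x(log(4)) = 16.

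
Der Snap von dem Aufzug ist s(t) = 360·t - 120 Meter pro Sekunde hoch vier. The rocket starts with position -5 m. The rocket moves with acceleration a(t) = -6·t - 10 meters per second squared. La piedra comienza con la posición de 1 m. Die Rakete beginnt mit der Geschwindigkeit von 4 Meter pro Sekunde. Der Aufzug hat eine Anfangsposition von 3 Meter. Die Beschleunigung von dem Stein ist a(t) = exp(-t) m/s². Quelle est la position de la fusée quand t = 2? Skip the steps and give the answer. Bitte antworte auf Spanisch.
La posición en t = 2 es x = -25.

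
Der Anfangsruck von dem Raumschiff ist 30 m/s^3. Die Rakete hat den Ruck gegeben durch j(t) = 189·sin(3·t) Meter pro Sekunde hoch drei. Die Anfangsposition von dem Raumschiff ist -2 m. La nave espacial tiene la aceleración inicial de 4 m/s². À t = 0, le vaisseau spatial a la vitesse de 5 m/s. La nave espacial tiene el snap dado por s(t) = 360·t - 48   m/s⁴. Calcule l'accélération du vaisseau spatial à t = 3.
Pour résoudre ceci, nous devons prendre 2 intégrales de notre équation du snap s(t) = 360·t - 48. En prenant ∫s(t)dt et en appliquant j(0) = 30, nous trouvons j(t) = 180·t^2 - 48·t + 30. L'intégrale du jerk, avec a(0) = 4, donne l'accélération: a(t) = 60·t^3 - 24·t^2 + 30·t + 4. De l'équation de l'accélération a(t) = 60·t^3 - 24·t^2 + 30·t + 4, nous substituons t = 3 pour obtenir a = 1498.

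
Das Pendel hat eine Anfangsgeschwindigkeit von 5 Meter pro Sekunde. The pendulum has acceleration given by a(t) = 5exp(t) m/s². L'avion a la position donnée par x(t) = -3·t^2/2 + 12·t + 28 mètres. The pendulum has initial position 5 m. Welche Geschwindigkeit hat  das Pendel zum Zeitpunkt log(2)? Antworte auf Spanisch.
Partiendo de la aceleración a(t) = 5·exp(t), tomamos 1 antiderivada. La antiderivada de la aceleración es la velocidad. Usando v(0) = 5, obtenemos v(t) = 5·exp(t). De la ecuación de la velocidad v(t) = 5·exp(t), sustituimos t = log(2) para obtener v = 10.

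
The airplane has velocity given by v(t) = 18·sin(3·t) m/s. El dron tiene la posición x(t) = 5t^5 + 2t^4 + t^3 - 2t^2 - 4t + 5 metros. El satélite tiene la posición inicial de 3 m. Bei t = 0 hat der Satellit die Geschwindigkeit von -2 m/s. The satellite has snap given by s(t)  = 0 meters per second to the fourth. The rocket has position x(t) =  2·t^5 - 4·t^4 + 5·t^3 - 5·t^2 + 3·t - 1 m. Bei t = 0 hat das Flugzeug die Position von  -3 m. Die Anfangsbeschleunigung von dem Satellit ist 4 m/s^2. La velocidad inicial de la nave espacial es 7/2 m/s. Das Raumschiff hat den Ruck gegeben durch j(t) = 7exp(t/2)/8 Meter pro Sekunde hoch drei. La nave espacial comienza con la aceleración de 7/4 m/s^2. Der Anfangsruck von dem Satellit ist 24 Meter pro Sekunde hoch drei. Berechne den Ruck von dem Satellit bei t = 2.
Ausgehend von dem Snap s(t) = 0, nehmen wir 1 Integral. Durch Integration von dem Snap und Verwendung der Anfangsbedingung j(0) = 24, erhalten wir j(t) = 24. Wir haben den Ruck j(t) = 24. Durch Einsetzen von t = 2: j(2) = 24.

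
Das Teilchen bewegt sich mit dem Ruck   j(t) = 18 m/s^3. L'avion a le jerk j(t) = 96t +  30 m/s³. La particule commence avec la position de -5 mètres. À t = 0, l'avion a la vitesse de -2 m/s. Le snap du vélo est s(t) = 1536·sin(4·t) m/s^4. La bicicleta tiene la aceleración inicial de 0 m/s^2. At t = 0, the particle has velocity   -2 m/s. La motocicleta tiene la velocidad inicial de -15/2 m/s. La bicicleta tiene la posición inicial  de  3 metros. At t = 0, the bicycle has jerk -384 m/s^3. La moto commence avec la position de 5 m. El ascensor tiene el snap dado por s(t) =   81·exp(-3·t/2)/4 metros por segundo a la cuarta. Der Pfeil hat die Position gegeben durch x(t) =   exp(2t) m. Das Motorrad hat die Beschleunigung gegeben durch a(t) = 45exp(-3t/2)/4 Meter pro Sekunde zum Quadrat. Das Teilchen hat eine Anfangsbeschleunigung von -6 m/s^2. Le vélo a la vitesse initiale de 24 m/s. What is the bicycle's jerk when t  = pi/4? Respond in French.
Nous devons intégrer notre équation du snap s(t) = 1536·sin(4·t) 1 fois. En prenant ∫s(t)dt et en appliquant j(0) = -384, nous trouvons j(t) = -384·cos(4·t). De l'équation du jerk j(t) = -384·cos(4·t), nous substituons t = pi/4 pour obtenir j = 384.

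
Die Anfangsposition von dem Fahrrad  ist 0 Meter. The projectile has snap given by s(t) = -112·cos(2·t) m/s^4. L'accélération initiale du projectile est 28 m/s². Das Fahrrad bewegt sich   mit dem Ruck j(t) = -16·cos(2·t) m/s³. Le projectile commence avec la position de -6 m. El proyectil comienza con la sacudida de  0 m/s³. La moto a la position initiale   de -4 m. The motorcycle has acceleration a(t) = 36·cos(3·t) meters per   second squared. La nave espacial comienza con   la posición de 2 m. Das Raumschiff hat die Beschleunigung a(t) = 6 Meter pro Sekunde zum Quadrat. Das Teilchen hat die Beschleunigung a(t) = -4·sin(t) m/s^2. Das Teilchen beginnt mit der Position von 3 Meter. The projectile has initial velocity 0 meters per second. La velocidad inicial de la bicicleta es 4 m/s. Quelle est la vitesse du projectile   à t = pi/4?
En partant du snap s(t) = -112·cos(2·t), nous prenons 3 intégrales. L'intégrale du snap, avec j(0) = 0, donne le jerk: j(t) = -56·sin(2·t). En prenant ∫j(t)dt et en appliquant a(0) = 28, nous trouvons a(t) = 28·cos(2·t). La primitive de l'accélération est la vitesse. En utilisant v(0) = 0, nous obtenons v(t) = 14·sin(2·t). De l'équation de la vitesse v(t) = 14·sin(2·t), nous substituons t = pi/4 pour obtenir v = 14.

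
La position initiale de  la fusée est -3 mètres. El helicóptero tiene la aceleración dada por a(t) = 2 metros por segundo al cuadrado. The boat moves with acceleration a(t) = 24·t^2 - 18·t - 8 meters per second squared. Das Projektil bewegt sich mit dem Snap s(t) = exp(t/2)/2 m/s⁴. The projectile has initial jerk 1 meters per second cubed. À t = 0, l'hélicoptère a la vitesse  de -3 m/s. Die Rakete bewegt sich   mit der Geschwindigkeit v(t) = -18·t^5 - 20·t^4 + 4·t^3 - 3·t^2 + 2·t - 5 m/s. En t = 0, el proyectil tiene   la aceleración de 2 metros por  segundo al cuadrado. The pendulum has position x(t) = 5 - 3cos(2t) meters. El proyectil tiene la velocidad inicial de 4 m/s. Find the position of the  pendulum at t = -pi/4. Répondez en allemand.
Aus der Gleichung für die Position x(t) = 5 - 3·cos(2·t), setzen wir t = -pi/4 ein und erhalten x = 5.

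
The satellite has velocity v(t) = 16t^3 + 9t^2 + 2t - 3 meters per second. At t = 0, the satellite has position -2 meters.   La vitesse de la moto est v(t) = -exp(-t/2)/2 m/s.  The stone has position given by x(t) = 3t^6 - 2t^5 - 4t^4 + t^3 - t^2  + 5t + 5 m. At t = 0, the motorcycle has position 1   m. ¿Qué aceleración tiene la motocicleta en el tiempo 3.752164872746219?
Partiendo de la velocidad v(t) = -exp(-t/2)/2, tomamos 1 derivada. Derivando la velocidad, obtenemos la aceleración: a(t) = exp(-t/2)/4. De la ecuación de la aceleración a(t) = exp(-t/2)/4, sustituimos t = 3.752164872746219 para obtener a = 0.0382972649147510.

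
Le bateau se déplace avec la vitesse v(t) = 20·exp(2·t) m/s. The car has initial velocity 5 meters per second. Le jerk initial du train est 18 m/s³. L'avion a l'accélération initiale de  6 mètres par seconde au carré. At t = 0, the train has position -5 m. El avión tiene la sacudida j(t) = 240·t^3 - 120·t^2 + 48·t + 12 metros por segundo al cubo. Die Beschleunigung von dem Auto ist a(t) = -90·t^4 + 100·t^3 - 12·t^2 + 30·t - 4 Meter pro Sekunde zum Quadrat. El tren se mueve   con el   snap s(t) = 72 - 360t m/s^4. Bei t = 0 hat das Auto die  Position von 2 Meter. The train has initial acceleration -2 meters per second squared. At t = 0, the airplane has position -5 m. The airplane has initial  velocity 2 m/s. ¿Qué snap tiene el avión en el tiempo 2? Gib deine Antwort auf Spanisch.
Para resolver esto, necesitamos tomar 1 derivada de nuestra ecuación de la sacudida j(t) = 240·t^3 - 120·t^2 + 48·t + 12. La derivada de la sacudida da el snap: s(t) = 720·t^2 - 240·t + 48. Usando s(t) = 720·t^2 - 240·t + 48 y sustituyendo t = 2, encontramos s = 2448.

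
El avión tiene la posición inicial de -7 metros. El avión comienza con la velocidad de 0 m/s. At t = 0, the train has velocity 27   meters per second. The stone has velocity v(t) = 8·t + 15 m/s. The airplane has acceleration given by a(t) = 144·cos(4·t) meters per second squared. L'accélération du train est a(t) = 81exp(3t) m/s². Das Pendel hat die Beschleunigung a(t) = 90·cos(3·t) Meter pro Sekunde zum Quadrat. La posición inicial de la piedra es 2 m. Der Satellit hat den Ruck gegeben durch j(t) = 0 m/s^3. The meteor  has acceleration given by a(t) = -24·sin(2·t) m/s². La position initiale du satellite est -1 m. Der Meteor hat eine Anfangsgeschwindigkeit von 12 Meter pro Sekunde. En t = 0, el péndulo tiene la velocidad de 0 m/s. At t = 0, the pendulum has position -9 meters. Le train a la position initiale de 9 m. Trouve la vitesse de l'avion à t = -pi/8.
Nous devons trouver l'intégrale de notre équation de l'accélération a(t) = 144·cos(4·t) 1 fois. La primitive de l'accélération est la vitesse. En utilisant v(0) = 0, nous obtenons v(t) = 36·sin(4·t). De l'équation de la vitesse v(t) = 36·sin(4·t), nous substituons t = -pi/8 pour obtenir v = -36.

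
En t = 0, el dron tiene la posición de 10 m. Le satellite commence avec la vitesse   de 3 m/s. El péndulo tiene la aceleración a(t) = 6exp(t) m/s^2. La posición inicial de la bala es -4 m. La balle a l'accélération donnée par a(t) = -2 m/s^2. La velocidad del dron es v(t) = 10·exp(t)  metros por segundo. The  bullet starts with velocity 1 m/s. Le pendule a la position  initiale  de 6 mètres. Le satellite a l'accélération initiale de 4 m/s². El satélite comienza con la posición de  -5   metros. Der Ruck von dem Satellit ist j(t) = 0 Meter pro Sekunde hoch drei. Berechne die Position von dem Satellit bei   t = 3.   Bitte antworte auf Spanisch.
Debemos encontrar la antiderivada de nuestra ecuación de la sacudida j(t) = 0 3 veces. Tomando ∫j(t)dt y aplicando a(0) = 4, encontramos a(t) = 4. La antiderivada de la aceleración es la velocidad. Usando v(0) = 3, obtenemos v(t) = 4·t + 3. La antiderivada de la velocidad, con x(0) = -5, da la posición: x(t) = 2·t^2 + 3·t - 5. Usando x(t) = 2·t^2 + 3·t - 5 y sustituyendo t = 3, encontramos x = 22.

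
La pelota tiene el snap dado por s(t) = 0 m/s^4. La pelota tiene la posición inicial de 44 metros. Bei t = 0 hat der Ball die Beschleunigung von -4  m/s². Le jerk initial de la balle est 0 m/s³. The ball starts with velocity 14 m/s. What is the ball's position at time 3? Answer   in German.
Um dies zu lösen, müssen wir 4 Stammfunktionen unserer Gleichung für den Snap s(t) = 0 finden. Das Integral von dem Snap ist der Ruck. Mit j(0) = 0 erhalten wir j(t) = 0. Durch Integration von dem Ruck und Verwendung der Anfangsbedingung a(0) = -4, erhalten wir a(t) = -4. Mit ∫a(t)dt und Anwendung von v(0) = 14, finden wir v(t) = 14 - 4·t. Das Integral von der Geschwindigkeit, mit x(0) = 44, ergibt die Position: x(t) = -2·t^2 + 14·t + 44. Aus der Gleichung für die Position x(t) = -2·t^2 + 14·t + 44, setzen wir t = 3 ein und erhalten x = 68.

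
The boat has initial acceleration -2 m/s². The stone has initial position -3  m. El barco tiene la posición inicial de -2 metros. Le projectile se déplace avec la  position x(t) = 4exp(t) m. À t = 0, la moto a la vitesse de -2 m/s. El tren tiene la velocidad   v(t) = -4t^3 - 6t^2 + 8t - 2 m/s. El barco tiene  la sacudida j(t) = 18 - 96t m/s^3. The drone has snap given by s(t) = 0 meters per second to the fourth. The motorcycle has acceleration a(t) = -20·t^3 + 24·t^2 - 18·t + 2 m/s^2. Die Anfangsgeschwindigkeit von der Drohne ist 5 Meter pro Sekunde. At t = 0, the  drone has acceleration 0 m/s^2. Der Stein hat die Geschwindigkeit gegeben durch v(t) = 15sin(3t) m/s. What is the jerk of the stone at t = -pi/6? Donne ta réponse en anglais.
We must differentiate our velocity equation v(t) = 15·sin(3·t) 2 times. The derivative of velocity gives acceleration: a(t) = 45·cos(3·t). Taking d/dt of a(t), we find j(t) = -135·sin(3·t). We have jerk j(t) = -135·sin(3·t). Substituting t = -pi/6: j(-pi/6) = 135.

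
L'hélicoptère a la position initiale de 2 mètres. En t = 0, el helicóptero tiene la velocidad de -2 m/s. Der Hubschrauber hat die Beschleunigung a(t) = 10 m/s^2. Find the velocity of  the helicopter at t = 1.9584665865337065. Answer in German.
Ausgehend von der Beschleunigung a(t) = 10, nehmen wir 1 Integral. Das Integral von der Beschleunigung ist die Geschwindigkeit. Mit v(0) = -2 erhalten wir v(t) = 10·t - 2. Wir haben die Geschwindigkeit v(t) = 10·t - 2. Durch Einsetzen von t = 1.9584665865337065: v(1.9584665865337065) = 17.5846658653371.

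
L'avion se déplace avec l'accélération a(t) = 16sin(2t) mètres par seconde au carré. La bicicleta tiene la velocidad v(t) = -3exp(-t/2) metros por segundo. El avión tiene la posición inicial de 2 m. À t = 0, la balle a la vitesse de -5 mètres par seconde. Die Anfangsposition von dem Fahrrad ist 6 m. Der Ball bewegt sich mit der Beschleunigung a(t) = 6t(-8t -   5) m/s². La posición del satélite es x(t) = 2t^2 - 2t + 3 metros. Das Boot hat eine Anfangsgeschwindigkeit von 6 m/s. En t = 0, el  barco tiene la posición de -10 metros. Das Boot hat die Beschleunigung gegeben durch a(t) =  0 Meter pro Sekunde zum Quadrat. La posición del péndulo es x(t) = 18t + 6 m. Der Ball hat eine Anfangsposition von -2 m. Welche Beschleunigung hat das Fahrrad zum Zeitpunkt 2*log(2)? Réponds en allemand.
Wir müssen unsere Gleichung für die Geschwindigkeit v(t) = -3·exp(-t/2) 1-mal ableiten. Durch Ableiten von der Geschwindigkeit erhalten wir die Beschleunigung: a(t) = 3·exp(-t/2)/2. Mit a(t) = 3·exp(-t/2)/2 und Einsetzen von t = 2*log(2), finden wir a = 3/4.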